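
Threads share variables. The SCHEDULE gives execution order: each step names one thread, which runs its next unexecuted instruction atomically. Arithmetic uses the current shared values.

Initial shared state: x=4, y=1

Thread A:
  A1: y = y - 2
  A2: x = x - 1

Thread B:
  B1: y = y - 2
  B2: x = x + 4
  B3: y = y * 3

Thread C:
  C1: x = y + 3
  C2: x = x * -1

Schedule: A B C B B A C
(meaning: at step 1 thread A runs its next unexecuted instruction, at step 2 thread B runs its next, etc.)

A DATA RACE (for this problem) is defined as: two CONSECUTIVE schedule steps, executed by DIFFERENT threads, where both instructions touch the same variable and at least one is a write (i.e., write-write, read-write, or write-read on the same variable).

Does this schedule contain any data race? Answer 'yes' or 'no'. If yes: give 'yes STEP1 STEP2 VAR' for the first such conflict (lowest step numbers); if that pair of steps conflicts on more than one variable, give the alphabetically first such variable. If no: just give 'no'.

Answer: yes 1 2 y

Derivation:
Steps 1,2: A(y = y - 2) vs B(y = y - 2). RACE on y (W-W).
Steps 2,3: B(y = y - 2) vs C(x = y + 3). RACE on y (W-R).
Steps 3,4: C(x = y + 3) vs B(x = x + 4). RACE on x (W-W).
Steps 4,5: same thread (B). No race.
Steps 5,6: B(r=y,w=y) vs A(r=x,w=x). No conflict.
Steps 6,7: A(x = x - 1) vs C(x = x * -1). RACE on x (W-W).
First conflict at steps 1,2.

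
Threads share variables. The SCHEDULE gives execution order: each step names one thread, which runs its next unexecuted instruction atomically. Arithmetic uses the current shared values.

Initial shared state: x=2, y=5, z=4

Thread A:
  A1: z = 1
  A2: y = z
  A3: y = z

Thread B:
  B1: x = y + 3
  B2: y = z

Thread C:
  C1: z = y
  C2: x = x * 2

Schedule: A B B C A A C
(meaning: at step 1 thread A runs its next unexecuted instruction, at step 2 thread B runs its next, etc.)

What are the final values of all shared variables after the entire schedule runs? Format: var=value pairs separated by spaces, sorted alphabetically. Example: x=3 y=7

Step 1: thread A executes A1 (z = 1). Shared: x=2 y=5 z=1. PCs: A@1 B@0 C@0
Step 2: thread B executes B1 (x = y + 3). Shared: x=8 y=5 z=1. PCs: A@1 B@1 C@0
Step 3: thread B executes B2 (y = z). Shared: x=8 y=1 z=1. PCs: A@1 B@2 C@0
Step 4: thread C executes C1 (z = y). Shared: x=8 y=1 z=1. PCs: A@1 B@2 C@1
Step 5: thread A executes A2 (y = z). Shared: x=8 y=1 z=1. PCs: A@2 B@2 C@1
Step 6: thread A executes A3 (y = z). Shared: x=8 y=1 z=1. PCs: A@3 B@2 C@1
Step 7: thread C executes C2 (x = x * 2). Shared: x=16 y=1 z=1. PCs: A@3 B@2 C@2

Answer: x=16 y=1 z=1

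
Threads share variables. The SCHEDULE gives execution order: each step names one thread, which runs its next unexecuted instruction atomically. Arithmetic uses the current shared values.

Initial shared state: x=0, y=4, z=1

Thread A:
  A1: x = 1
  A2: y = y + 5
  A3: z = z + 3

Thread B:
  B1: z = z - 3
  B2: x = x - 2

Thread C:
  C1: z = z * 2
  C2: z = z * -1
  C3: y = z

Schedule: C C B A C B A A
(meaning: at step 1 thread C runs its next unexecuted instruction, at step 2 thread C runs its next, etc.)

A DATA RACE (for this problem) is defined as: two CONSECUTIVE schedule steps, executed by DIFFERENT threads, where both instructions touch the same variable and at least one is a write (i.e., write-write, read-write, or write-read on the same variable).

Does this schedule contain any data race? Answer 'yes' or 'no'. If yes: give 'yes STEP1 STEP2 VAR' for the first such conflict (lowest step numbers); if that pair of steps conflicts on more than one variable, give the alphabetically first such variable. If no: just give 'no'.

Steps 1,2: same thread (C). No race.
Steps 2,3: C(z = z * -1) vs B(z = z - 3). RACE on z (W-W).
Steps 3,4: B(r=z,w=z) vs A(r=-,w=x). No conflict.
Steps 4,5: A(r=-,w=x) vs C(r=z,w=y). No conflict.
Steps 5,6: C(r=z,w=y) vs B(r=x,w=x). No conflict.
Steps 6,7: B(r=x,w=x) vs A(r=y,w=y). No conflict.
Steps 7,8: same thread (A). No race.
First conflict at steps 2,3.

Answer: yes 2 3 z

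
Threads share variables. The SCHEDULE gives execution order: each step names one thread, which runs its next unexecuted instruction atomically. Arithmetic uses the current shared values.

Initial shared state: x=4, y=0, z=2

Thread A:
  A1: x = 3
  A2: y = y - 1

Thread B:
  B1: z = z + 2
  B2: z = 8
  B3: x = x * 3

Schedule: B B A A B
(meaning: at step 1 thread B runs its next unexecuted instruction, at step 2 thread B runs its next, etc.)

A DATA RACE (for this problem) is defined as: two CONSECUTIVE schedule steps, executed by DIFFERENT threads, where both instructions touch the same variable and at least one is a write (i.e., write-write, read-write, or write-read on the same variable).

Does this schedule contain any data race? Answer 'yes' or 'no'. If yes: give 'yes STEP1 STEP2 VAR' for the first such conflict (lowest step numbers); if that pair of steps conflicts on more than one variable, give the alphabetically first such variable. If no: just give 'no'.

Answer: no

Derivation:
Steps 1,2: same thread (B). No race.
Steps 2,3: B(r=-,w=z) vs A(r=-,w=x). No conflict.
Steps 3,4: same thread (A). No race.
Steps 4,5: A(r=y,w=y) vs B(r=x,w=x). No conflict.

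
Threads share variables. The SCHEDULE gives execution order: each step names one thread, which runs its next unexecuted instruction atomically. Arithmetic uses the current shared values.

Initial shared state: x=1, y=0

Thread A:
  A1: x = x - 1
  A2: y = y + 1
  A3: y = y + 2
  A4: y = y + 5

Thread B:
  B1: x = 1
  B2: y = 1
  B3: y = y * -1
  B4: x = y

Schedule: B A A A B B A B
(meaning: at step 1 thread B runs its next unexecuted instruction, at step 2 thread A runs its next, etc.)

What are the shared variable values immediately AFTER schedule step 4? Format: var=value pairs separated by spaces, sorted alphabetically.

Step 1: thread B executes B1 (x = 1). Shared: x=1 y=0. PCs: A@0 B@1
Step 2: thread A executes A1 (x = x - 1). Shared: x=0 y=0. PCs: A@1 B@1
Step 3: thread A executes A2 (y = y + 1). Shared: x=0 y=1. PCs: A@2 B@1
Step 4: thread A executes A3 (y = y + 2). Shared: x=0 y=3. PCs: A@3 B@1

Answer: x=0 y=3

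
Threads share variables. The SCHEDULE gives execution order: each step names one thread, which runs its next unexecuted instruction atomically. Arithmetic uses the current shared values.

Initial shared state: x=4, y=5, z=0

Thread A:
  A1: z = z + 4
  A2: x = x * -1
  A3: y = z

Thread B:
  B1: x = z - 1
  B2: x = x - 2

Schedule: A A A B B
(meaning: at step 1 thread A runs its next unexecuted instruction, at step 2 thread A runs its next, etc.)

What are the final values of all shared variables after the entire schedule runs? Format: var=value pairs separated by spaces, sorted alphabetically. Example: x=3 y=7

Step 1: thread A executes A1 (z = z + 4). Shared: x=4 y=5 z=4. PCs: A@1 B@0
Step 2: thread A executes A2 (x = x * -1). Shared: x=-4 y=5 z=4. PCs: A@2 B@0
Step 3: thread A executes A3 (y = z). Shared: x=-4 y=4 z=4. PCs: A@3 B@0
Step 4: thread B executes B1 (x = z - 1). Shared: x=3 y=4 z=4. PCs: A@3 B@1
Step 5: thread B executes B2 (x = x - 2). Shared: x=1 y=4 z=4. PCs: A@3 B@2

Answer: x=1 y=4 z=4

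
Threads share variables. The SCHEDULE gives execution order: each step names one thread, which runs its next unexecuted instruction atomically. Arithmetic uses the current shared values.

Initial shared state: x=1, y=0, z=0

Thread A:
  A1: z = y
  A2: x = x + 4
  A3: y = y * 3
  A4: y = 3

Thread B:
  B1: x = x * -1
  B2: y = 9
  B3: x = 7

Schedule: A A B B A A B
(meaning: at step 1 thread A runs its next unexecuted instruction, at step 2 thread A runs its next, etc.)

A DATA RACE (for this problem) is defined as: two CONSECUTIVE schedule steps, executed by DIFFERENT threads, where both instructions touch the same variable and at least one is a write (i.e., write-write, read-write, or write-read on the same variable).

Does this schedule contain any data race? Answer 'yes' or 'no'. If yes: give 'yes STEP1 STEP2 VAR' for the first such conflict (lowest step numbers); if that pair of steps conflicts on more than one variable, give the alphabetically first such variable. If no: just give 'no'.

Steps 1,2: same thread (A). No race.
Steps 2,3: A(x = x + 4) vs B(x = x * -1). RACE on x (W-W).
Steps 3,4: same thread (B). No race.
Steps 4,5: B(y = 9) vs A(y = y * 3). RACE on y (W-W).
Steps 5,6: same thread (A). No race.
Steps 6,7: A(r=-,w=y) vs B(r=-,w=x). No conflict.
First conflict at steps 2,3.

Answer: yes 2 3 x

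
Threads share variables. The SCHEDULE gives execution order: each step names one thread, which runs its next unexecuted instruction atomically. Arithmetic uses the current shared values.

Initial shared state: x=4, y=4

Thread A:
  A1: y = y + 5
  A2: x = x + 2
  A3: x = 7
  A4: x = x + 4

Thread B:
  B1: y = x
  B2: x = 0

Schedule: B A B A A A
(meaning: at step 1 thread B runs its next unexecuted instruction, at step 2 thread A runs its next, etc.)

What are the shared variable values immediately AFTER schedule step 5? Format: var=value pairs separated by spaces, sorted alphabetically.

Step 1: thread B executes B1 (y = x). Shared: x=4 y=4. PCs: A@0 B@1
Step 2: thread A executes A1 (y = y + 5). Shared: x=4 y=9. PCs: A@1 B@1
Step 3: thread B executes B2 (x = 0). Shared: x=0 y=9. PCs: A@1 B@2
Step 4: thread A executes A2 (x = x + 2). Shared: x=2 y=9. PCs: A@2 B@2
Step 5: thread A executes A3 (x = 7). Shared: x=7 y=9. PCs: A@3 B@2

Answer: x=7 y=9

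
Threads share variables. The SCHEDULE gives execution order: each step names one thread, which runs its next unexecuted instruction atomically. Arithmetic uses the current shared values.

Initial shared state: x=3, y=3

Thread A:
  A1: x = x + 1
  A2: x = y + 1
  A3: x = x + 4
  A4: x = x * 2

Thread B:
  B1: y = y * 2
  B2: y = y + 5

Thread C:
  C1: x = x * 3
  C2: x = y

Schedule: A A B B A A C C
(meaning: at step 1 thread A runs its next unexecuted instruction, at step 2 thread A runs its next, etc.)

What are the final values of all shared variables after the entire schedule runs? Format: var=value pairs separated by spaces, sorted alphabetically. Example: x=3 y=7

Step 1: thread A executes A1 (x = x + 1). Shared: x=4 y=3. PCs: A@1 B@0 C@0
Step 2: thread A executes A2 (x = y + 1). Shared: x=4 y=3. PCs: A@2 B@0 C@0
Step 3: thread B executes B1 (y = y * 2). Shared: x=4 y=6. PCs: A@2 B@1 C@0
Step 4: thread B executes B2 (y = y + 5). Shared: x=4 y=11. PCs: A@2 B@2 C@0
Step 5: thread A executes A3 (x = x + 4). Shared: x=8 y=11. PCs: A@3 B@2 C@0
Step 6: thread A executes A4 (x = x * 2). Shared: x=16 y=11. PCs: A@4 B@2 C@0
Step 7: thread C executes C1 (x = x * 3). Shared: x=48 y=11. PCs: A@4 B@2 C@1
Step 8: thread C executes C2 (x = y). Shared: x=11 y=11. PCs: A@4 B@2 C@2

Answer: x=11 y=11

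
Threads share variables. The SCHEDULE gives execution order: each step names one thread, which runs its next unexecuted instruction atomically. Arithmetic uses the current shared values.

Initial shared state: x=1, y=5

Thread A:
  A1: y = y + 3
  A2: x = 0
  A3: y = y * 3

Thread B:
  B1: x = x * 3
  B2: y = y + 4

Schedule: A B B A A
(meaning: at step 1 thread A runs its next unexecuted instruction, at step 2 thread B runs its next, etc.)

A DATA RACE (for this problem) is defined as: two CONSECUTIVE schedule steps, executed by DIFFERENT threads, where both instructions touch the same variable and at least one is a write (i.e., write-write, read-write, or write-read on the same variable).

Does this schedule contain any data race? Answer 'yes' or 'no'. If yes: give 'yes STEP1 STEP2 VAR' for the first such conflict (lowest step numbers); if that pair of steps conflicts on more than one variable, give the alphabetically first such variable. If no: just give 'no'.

Steps 1,2: A(r=y,w=y) vs B(r=x,w=x). No conflict.
Steps 2,3: same thread (B). No race.
Steps 3,4: B(r=y,w=y) vs A(r=-,w=x). No conflict.
Steps 4,5: same thread (A). No race.

Answer: no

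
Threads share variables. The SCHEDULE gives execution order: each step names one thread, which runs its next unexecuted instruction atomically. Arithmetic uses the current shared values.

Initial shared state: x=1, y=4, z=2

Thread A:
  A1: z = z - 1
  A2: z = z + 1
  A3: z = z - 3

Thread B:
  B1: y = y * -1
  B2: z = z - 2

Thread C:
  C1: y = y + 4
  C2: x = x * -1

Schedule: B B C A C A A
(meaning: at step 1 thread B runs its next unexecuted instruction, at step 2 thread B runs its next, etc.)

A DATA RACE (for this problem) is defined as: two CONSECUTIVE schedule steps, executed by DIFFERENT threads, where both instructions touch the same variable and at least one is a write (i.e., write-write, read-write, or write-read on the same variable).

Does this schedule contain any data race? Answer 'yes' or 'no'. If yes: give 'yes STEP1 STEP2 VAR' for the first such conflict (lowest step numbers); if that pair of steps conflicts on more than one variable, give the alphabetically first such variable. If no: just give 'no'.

Steps 1,2: same thread (B). No race.
Steps 2,3: B(r=z,w=z) vs C(r=y,w=y). No conflict.
Steps 3,4: C(r=y,w=y) vs A(r=z,w=z). No conflict.
Steps 4,5: A(r=z,w=z) vs C(r=x,w=x). No conflict.
Steps 5,6: C(r=x,w=x) vs A(r=z,w=z). No conflict.
Steps 6,7: same thread (A). No race.

Answer: no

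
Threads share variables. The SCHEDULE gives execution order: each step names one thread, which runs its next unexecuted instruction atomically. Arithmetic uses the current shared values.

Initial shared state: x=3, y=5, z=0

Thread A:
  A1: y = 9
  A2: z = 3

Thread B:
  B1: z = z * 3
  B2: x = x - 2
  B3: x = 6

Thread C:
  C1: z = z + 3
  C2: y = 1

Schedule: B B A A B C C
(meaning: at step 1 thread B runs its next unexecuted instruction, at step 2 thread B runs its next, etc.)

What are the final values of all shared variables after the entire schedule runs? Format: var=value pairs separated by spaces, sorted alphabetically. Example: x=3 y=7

Answer: x=6 y=1 z=6

Derivation:
Step 1: thread B executes B1 (z = z * 3). Shared: x=3 y=5 z=0. PCs: A@0 B@1 C@0
Step 2: thread B executes B2 (x = x - 2). Shared: x=1 y=5 z=0. PCs: A@0 B@2 C@0
Step 3: thread A executes A1 (y = 9). Shared: x=1 y=9 z=0. PCs: A@1 B@2 C@0
Step 4: thread A executes A2 (z = 3). Shared: x=1 y=9 z=3. PCs: A@2 B@2 C@0
Step 5: thread B executes B3 (x = 6). Shared: x=6 y=9 z=3. PCs: A@2 B@3 C@0
Step 6: thread C executes C1 (z = z + 3). Shared: x=6 y=9 z=6. PCs: A@2 B@3 C@1
Step 7: thread C executes C2 (y = 1). Shared: x=6 y=1 z=6. PCs: A@2 B@3 C@2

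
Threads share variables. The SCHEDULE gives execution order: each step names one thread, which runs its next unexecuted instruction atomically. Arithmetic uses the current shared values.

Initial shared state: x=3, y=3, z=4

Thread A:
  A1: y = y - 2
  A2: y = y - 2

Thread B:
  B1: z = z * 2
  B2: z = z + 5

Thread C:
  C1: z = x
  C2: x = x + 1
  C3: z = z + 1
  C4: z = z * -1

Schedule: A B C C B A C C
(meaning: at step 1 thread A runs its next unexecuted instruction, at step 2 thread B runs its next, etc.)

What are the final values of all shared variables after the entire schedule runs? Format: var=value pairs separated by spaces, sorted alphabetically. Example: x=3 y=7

Step 1: thread A executes A1 (y = y - 2). Shared: x=3 y=1 z=4. PCs: A@1 B@0 C@0
Step 2: thread B executes B1 (z = z * 2). Shared: x=3 y=1 z=8. PCs: A@1 B@1 C@0
Step 3: thread C executes C1 (z = x). Shared: x=3 y=1 z=3. PCs: A@1 B@1 C@1
Step 4: thread C executes C2 (x = x + 1). Shared: x=4 y=1 z=3. PCs: A@1 B@1 C@2
Step 5: thread B executes B2 (z = z + 5). Shared: x=4 y=1 z=8. PCs: A@1 B@2 C@2
Step 6: thread A executes A2 (y = y - 2). Shared: x=4 y=-1 z=8. PCs: A@2 B@2 C@2
Step 7: thread C executes C3 (z = z + 1). Shared: x=4 y=-1 z=9. PCs: A@2 B@2 C@3
Step 8: thread C executes C4 (z = z * -1). Shared: x=4 y=-1 z=-9. PCs: A@2 B@2 C@4

Answer: x=4 y=-1 z=-9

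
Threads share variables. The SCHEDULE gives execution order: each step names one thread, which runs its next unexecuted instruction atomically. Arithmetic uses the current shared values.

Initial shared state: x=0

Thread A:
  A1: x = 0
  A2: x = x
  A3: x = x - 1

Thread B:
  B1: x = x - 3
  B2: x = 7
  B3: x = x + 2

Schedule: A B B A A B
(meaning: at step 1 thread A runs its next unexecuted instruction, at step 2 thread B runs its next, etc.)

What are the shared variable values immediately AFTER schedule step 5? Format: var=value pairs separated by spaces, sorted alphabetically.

Answer: x=6

Derivation:
Step 1: thread A executes A1 (x = 0). Shared: x=0. PCs: A@1 B@0
Step 2: thread B executes B1 (x = x - 3). Shared: x=-3. PCs: A@1 B@1
Step 3: thread B executes B2 (x = 7). Shared: x=7. PCs: A@1 B@2
Step 4: thread A executes A2 (x = x). Shared: x=7. PCs: A@2 B@2
Step 5: thread A executes A3 (x = x - 1). Shared: x=6. PCs: A@3 B@2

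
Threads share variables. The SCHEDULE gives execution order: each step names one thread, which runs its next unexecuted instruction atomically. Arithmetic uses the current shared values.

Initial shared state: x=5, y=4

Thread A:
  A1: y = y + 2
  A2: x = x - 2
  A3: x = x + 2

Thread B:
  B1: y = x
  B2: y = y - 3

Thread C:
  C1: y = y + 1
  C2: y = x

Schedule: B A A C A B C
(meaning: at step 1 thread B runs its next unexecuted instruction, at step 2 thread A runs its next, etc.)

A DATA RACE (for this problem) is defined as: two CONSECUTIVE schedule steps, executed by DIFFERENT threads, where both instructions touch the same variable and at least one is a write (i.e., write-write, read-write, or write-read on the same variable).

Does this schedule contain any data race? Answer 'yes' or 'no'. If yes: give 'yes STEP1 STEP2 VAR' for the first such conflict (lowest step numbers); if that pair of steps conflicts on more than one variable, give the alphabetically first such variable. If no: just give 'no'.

Answer: yes 1 2 y

Derivation:
Steps 1,2: B(y = x) vs A(y = y + 2). RACE on y (W-W).
Steps 2,3: same thread (A). No race.
Steps 3,4: A(r=x,w=x) vs C(r=y,w=y). No conflict.
Steps 4,5: C(r=y,w=y) vs A(r=x,w=x). No conflict.
Steps 5,6: A(r=x,w=x) vs B(r=y,w=y). No conflict.
Steps 6,7: B(y = y - 3) vs C(y = x). RACE on y (W-W).
First conflict at steps 1,2.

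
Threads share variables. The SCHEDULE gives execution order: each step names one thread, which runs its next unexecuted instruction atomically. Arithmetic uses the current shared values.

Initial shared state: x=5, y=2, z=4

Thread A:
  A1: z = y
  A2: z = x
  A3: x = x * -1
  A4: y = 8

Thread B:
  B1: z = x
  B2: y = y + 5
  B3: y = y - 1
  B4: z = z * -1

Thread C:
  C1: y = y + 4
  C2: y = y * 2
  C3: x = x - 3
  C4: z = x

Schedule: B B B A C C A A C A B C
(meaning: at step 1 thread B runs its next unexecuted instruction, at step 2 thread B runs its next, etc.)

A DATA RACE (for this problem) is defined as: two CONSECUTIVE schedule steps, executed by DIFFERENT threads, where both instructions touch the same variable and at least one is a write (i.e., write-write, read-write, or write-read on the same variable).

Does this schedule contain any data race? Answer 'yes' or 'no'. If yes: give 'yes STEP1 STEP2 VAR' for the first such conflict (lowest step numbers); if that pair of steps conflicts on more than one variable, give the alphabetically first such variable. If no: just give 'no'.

Steps 1,2: same thread (B). No race.
Steps 2,3: same thread (B). No race.
Steps 3,4: B(y = y - 1) vs A(z = y). RACE on y (W-R).
Steps 4,5: A(z = y) vs C(y = y + 4). RACE on y (R-W).
Steps 5,6: same thread (C). No race.
Steps 6,7: C(r=y,w=y) vs A(r=x,w=z). No conflict.
Steps 7,8: same thread (A). No race.
Steps 8,9: A(x = x * -1) vs C(x = x - 3). RACE on x (W-W).
Steps 9,10: C(r=x,w=x) vs A(r=-,w=y). No conflict.
Steps 10,11: A(r=-,w=y) vs B(r=z,w=z). No conflict.
Steps 11,12: B(z = z * -1) vs C(z = x). RACE on z (W-W).
First conflict at steps 3,4.

Answer: yes 3 4 y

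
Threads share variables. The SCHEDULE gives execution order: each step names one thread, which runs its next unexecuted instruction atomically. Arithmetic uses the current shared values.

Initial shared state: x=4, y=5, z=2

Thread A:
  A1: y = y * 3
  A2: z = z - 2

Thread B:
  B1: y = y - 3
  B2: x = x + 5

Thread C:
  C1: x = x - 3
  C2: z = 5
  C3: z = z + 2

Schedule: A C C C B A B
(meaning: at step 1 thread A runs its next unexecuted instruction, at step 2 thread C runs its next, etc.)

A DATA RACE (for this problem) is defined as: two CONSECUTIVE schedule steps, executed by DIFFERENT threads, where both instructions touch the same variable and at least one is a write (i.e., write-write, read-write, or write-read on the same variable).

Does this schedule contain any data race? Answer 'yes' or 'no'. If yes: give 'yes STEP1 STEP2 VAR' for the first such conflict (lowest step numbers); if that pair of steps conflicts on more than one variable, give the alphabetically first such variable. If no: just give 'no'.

Answer: no

Derivation:
Steps 1,2: A(r=y,w=y) vs C(r=x,w=x). No conflict.
Steps 2,3: same thread (C). No race.
Steps 3,4: same thread (C). No race.
Steps 4,5: C(r=z,w=z) vs B(r=y,w=y). No conflict.
Steps 5,6: B(r=y,w=y) vs A(r=z,w=z). No conflict.
Steps 6,7: A(r=z,w=z) vs B(r=x,w=x). No conflict.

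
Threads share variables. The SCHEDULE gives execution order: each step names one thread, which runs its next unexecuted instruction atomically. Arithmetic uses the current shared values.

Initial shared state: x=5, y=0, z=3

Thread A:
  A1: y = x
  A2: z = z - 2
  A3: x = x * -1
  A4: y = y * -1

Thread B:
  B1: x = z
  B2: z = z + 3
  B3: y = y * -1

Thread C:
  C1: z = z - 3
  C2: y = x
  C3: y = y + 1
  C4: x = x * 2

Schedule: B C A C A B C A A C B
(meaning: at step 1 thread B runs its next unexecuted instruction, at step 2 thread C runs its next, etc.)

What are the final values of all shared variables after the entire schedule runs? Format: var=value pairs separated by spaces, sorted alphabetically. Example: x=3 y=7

Step 1: thread B executes B1 (x = z). Shared: x=3 y=0 z=3. PCs: A@0 B@1 C@0
Step 2: thread C executes C1 (z = z - 3). Shared: x=3 y=0 z=0. PCs: A@0 B@1 C@1
Step 3: thread A executes A1 (y = x). Shared: x=3 y=3 z=0. PCs: A@1 B@1 C@1
Step 4: thread C executes C2 (y = x). Shared: x=3 y=3 z=0. PCs: A@1 B@1 C@2
Step 5: thread A executes A2 (z = z - 2). Shared: x=3 y=3 z=-2. PCs: A@2 B@1 C@2
Step 6: thread B executes B2 (z = z + 3). Shared: x=3 y=3 z=1. PCs: A@2 B@2 C@2
Step 7: thread C executes C3 (y = y + 1). Shared: x=3 y=4 z=1. PCs: A@2 B@2 C@3
Step 8: thread A executes A3 (x = x * -1). Shared: x=-3 y=4 z=1. PCs: A@3 B@2 C@3
Step 9: thread A executes A4 (y = y * -1). Shared: x=-3 y=-4 z=1. PCs: A@4 B@2 C@3
Step 10: thread C executes C4 (x = x * 2). Shared: x=-6 y=-4 z=1. PCs: A@4 B@2 C@4
Step 11: thread B executes B3 (y = y * -1). Shared: x=-6 y=4 z=1. PCs: A@4 B@3 C@4

Answer: x=-6 y=4 z=1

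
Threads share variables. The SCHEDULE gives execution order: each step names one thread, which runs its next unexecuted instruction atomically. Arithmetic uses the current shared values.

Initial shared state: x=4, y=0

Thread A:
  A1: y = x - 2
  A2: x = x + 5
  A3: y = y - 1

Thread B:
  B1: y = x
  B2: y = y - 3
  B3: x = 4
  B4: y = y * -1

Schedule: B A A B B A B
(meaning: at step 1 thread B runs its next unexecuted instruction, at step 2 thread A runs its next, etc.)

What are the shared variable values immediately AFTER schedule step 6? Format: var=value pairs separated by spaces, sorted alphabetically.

Step 1: thread B executes B1 (y = x). Shared: x=4 y=4. PCs: A@0 B@1
Step 2: thread A executes A1 (y = x - 2). Shared: x=4 y=2. PCs: A@1 B@1
Step 3: thread A executes A2 (x = x + 5). Shared: x=9 y=2. PCs: A@2 B@1
Step 4: thread B executes B2 (y = y - 3). Shared: x=9 y=-1. PCs: A@2 B@2
Step 5: thread B executes B3 (x = 4). Shared: x=4 y=-1. PCs: A@2 B@3
Step 6: thread A executes A3 (y = y - 1). Shared: x=4 y=-2. PCs: A@3 B@3

Answer: x=4 y=-2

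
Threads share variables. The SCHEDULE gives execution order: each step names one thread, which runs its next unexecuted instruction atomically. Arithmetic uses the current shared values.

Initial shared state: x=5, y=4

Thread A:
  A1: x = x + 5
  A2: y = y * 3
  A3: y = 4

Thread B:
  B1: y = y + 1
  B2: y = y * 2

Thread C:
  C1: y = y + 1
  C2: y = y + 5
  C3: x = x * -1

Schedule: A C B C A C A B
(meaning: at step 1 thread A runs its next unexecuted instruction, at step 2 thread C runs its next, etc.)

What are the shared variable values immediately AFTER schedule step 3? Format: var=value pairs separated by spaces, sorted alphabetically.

Step 1: thread A executes A1 (x = x + 5). Shared: x=10 y=4. PCs: A@1 B@0 C@0
Step 2: thread C executes C1 (y = y + 1). Shared: x=10 y=5. PCs: A@1 B@0 C@1
Step 3: thread B executes B1 (y = y + 1). Shared: x=10 y=6. PCs: A@1 B@1 C@1

Answer: x=10 y=6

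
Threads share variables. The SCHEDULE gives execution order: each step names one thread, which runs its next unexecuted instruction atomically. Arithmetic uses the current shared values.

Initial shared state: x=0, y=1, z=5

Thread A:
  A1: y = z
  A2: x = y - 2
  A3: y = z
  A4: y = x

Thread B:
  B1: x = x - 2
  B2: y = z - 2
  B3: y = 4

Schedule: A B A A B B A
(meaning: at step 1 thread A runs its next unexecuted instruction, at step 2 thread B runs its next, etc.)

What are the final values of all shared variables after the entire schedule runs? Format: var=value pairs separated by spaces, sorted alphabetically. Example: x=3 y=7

Step 1: thread A executes A1 (y = z). Shared: x=0 y=5 z=5. PCs: A@1 B@0
Step 2: thread B executes B1 (x = x - 2). Shared: x=-2 y=5 z=5. PCs: A@1 B@1
Step 3: thread A executes A2 (x = y - 2). Shared: x=3 y=5 z=5. PCs: A@2 B@1
Step 4: thread A executes A3 (y = z). Shared: x=3 y=5 z=5. PCs: A@3 B@1
Step 5: thread B executes B2 (y = z - 2). Shared: x=3 y=3 z=5. PCs: A@3 B@2
Step 6: thread B executes B3 (y = 4). Shared: x=3 y=4 z=5. PCs: A@3 B@3
Step 7: thread A executes A4 (y = x). Shared: x=3 y=3 z=5. PCs: A@4 B@3

Answer: x=3 y=3 z=5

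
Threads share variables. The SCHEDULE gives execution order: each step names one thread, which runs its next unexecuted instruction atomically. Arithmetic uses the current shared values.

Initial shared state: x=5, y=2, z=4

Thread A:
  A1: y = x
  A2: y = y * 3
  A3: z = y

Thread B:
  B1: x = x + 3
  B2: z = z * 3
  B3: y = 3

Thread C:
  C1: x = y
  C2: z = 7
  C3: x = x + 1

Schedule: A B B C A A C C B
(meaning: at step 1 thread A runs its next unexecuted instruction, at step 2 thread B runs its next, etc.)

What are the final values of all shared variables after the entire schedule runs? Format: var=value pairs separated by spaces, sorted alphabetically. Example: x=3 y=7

Step 1: thread A executes A1 (y = x). Shared: x=5 y=5 z=4. PCs: A@1 B@0 C@0
Step 2: thread B executes B1 (x = x + 3). Shared: x=8 y=5 z=4. PCs: A@1 B@1 C@0
Step 3: thread B executes B2 (z = z * 3). Shared: x=8 y=5 z=12. PCs: A@1 B@2 C@0
Step 4: thread C executes C1 (x = y). Shared: x=5 y=5 z=12. PCs: A@1 B@2 C@1
Step 5: thread A executes A2 (y = y * 3). Shared: x=5 y=15 z=12. PCs: A@2 B@2 C@1
Step 6: thread A executes A3 (z = y). Shared: x=5 y=15 z=15. PCs: A@3 B@2 C@1
Step 7: thread C executes C2 (z = 7). Shared: x=5 y=15 z=7. PCs: A@3 B@2 C@2
Step 8: thread C executes C3 (x = x + 1). Shared: x=6 y=15 z=7. PCs: A@3 B@2 C@3
Step 9: thread B executes B3 (y = 3). Shared: x=6 y=3 z=7. PCs: A@3 B@3 C@3

Answer: x=6 y=3 z=7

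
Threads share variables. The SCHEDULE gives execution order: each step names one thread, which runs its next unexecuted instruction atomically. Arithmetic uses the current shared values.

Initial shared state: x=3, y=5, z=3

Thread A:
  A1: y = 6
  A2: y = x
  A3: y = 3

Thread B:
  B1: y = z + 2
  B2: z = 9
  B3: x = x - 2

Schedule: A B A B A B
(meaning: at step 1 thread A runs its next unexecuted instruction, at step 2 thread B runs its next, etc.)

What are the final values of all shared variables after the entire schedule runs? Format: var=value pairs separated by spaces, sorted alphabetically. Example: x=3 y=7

Answer: x=1 y=3 z=9

Derivation:
Step 1: thread A executes A1 (y = 6). Shared: x=3 y=6 z=3. PCs: A@1 B@0
Step 2: thread B executes B1 (y = z + 2). Shared: x=3 y=5 z=3. PCs: A@1 B@1
Step 3: thread A executes A2 (y = x). Shared: x=3 y=3 z=3. PCs: A@2 B@1
Step 4: thread B executes B2 (z = 9). Shared: x=3 y=3 z=9. PCs: A@2 B@2
Step 5: thread A executes A3 (y = 3). Shared: x=3 y=3 z=9. PCs: A@3 B@2
Step 6: thread B executes B3 (x = x - 2). Shared: x=1 y=3 z=9. PCs: A@3 B@3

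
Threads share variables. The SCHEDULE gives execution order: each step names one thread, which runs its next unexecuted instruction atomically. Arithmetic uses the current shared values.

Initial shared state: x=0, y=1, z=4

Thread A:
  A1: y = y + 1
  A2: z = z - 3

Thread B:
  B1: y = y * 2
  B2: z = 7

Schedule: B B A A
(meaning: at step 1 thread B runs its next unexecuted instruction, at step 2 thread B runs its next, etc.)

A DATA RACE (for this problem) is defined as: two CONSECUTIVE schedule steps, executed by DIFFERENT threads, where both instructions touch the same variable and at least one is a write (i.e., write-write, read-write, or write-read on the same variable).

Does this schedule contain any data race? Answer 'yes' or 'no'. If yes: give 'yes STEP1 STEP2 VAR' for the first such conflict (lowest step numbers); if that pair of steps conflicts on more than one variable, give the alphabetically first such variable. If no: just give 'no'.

Steps 1,2: same thread (B). No race.
Steps 2,3: B(r=-,w=z) vs A(r=y,w=y). No conflict.
Steps 3,4: same thread (A). No race.

Answer: no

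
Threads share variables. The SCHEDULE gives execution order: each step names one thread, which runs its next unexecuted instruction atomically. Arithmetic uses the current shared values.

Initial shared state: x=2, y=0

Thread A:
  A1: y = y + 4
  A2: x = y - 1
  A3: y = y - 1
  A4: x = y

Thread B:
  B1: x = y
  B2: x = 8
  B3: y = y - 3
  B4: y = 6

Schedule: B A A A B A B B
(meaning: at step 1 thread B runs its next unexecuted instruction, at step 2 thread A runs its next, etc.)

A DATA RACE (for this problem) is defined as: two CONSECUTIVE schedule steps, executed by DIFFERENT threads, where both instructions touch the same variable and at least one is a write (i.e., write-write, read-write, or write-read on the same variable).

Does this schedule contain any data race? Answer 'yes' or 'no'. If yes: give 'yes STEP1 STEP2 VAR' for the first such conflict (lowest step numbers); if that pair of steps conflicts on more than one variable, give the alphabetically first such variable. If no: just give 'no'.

Steps 1,2: B(x = y) vs A(y = y + 4). RACE on y (R-W).
Steps 2,3: same thread (A). No race.
Steps 3,4: same thread (A). No race.
Steps 4,5: A(r=y,w=y) vs B(r=-,w=x). No conflict.
Steps 5,6: B(x = 8) vs A(x = y). RACE on x (W-W).
Steps 6,7: A(x = y) vs B(y = y - 3). RACE on y (R-W).
Steps 7,8: same thread (B). No race.
First conflict at steps 1,2.

Answer: yes 1 2 y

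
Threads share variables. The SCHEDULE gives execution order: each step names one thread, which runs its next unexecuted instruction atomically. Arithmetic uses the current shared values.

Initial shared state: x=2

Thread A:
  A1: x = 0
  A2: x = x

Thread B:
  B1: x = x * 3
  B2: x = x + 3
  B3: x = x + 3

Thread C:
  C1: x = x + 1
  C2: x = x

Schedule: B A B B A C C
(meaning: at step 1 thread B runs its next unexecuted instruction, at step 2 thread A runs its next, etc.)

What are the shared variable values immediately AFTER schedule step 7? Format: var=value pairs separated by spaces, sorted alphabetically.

Answer: x=7

Derivation:
Step 1: thread B executes B1 (x = x * 3). Shared: x=6. PCs: A@0 B@1 C@0
Step 2: thread A executes A1 (x = 0). Shared: x=0. PCs: A@1 B@1 C@0
Step 3: thread B executes B2 (x = x + 3). Shared: x=3. PCs: A@1 B@2 C@0
Step 4: thread B executes B3 (x = x + 3). Shared: x=6. PCs: A@1 B@3 C@0
Step 5: thread A executes A2 (x = x). Shared: x=6. PCs: A@2 B@3 C@0
Step 6: thread C executes C1 (x = x + 1). Shared: x=7. PCs: A@2 B@3 C@1
Step 7: thread C executes C2 (x = x). Shared: x=7. PCs: A@2 B@3 C@2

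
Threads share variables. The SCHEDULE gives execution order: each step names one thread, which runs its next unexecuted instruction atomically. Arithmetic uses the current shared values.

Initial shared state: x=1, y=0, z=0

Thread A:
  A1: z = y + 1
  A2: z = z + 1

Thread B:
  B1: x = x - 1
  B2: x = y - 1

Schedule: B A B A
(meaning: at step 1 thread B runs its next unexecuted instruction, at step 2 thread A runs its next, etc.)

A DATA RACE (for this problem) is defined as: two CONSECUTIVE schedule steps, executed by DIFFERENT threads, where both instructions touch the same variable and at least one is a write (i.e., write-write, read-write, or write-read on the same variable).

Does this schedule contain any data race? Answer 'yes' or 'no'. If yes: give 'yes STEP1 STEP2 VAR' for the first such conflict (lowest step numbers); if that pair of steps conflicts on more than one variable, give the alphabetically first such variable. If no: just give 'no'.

Answer: no

Derivation:
Steps 1,2: B(r=x,w=x) vs A(r=y,w=z). No conflict.
Steps 2,3: A(r=y,w=z) vs B(r=y,w=x). No conflict.
Steps 3,4: B(r=y,w=x) vs A(r=z,w=z). No conflict.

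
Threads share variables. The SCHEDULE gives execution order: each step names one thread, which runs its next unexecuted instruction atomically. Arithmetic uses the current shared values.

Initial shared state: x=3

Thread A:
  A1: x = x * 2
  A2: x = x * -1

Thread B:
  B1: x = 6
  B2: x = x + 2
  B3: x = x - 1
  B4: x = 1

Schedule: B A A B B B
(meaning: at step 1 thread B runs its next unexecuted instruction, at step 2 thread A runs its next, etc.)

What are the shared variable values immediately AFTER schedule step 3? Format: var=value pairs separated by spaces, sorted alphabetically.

Answer: x=-12

Derivation:
Step 1: thread B executes B1 (x = 6). Shared: x=6. PCs: A@0 B@1
Step 2: thread A executes A1 (x = x * 2). Shared: x=12. PCs: A@1 B@1
Step 3: thread A executes A2 (x = x * -1). Shared: x=-12. PCs: A@2 B@1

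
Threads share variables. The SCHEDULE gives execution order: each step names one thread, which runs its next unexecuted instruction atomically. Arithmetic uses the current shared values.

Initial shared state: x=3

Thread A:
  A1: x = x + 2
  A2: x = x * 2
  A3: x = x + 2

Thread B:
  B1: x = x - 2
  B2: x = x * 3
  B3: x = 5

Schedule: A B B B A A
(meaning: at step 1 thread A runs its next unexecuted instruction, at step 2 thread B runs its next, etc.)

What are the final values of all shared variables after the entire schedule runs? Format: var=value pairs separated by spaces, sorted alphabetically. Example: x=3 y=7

Step 1: thread A executes A1 (x = x + 2). Shared: x=5. PCs: A@1 B@0
Step 2: thread B executes B1 (x = x - 2). Shared: x=3. PCs: A@1 B@1
Step 3: thread B executes B2 (x = x * 3). Shared: x=9. PCs: A@1 B@2
Step 4: thread B executes B3 (x = 5). Shared: x=5. PCs: A@1 B@3
Step 5: thread A executes A2 (x = x * 2). Shared: x=10. PCs: A@2 B@3
Step 6: thread A executes A3 (x = x + 2). Shared: x=12. PCs: A@3 B@3

Answer: x=12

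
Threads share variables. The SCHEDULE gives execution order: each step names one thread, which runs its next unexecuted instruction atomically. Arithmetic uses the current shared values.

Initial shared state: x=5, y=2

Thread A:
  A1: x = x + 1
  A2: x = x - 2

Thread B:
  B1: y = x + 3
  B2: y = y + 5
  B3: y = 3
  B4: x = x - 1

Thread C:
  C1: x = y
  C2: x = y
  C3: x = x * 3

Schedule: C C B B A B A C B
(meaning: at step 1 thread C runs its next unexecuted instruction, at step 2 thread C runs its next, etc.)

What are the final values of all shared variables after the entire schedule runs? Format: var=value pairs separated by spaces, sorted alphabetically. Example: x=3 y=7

Step 1: thread C executes C1 (x = y). Shared: x=2 y=2. PCs: A@0 B@0 C@1
Step 2: thread C executes C2 (x = y). Shared: x=2 y=2. PCs: A@0 B@0 C@2
Step 3: thread B executes B1 (y = x + 3). Shared: x=2 y=5. PCs: A@0 B@1 C@2
Step 4: thread B executes B2 (y = y + 5). Shared: x=2 y=10. PCs: A@0 B@2 C@2
Step 5: thread A executes A1 (x = x + 1). Shared: x=3 y=10. PCs: A@1 B@2 C@2
Step 6: thread B executes B3 (y = 3). Shared: x=3 y=3. PCs: A@1 B@3 C@2
Step 7: thread A executes A2 (x = x - 2). Shared: x=1 y=3. PCs: A@2 B@3 C@2
Step 8: thread C executes C3 (x = x * 3). Shared: x=3 y=3. PCs: A@2 B@3 C@3
Step 9: thread B executes B4 (x = x - 1). Shared: x=2 y=3. PCs: A@2 B@4 C@3

Answer: x=2 y=3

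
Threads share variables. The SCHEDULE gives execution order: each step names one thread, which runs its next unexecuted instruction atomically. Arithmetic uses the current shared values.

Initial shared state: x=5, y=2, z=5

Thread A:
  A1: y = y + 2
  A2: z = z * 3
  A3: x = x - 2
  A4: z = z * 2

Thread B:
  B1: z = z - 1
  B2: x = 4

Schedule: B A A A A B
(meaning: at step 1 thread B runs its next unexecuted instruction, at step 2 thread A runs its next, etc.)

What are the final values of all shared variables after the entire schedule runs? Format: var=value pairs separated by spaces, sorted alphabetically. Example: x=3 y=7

Answer: x=4 y=4 z=24

Derivation:
Step 1: thread B executes B1 (z = z - 1). Shared: x=5 y=2 z=4. PCs: A@0 B@1
Step 2: thread A executes A1 (y = y + 2). Shared: x=5 y=4 z=4. PCs: A@1 B@1
Step 3: thread A executes A2 (z = z * 3). Shared: x=5 y=4 z=12. PCs: A@2 B@1
Step 4: thread A executes A3 (x = x - 2). Shared: x=3 y=4 z=12. PCs: A@3 B@1
Step 5: thread A executes A4 (z = z * 2). Shared: x=3 y=4 z=24. PCs: A@4 B@1
Step 6: thread B executes B2 (x = 4). Shared: x=4 y=4 z=24. PCs: A@4 B@2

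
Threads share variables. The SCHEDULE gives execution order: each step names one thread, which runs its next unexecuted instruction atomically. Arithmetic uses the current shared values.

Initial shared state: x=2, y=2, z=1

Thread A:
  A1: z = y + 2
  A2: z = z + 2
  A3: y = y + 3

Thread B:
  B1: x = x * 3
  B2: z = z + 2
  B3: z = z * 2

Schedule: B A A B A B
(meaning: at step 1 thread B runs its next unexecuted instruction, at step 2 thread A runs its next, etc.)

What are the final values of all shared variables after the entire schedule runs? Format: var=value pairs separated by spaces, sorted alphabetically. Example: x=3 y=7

Step 1: thread B executes B1 (x = x * 3). Shared: x=6 y=2 z=1. PCs: A@0 B@1
Step 2: thread A executes A1 (z = y + 2). Shared: x=6 y=2 z=4. PCs: A@1 B@1
Step 3: thread A executes A2 (z = z + 2). Shared: x=6 y=2 z=6. PCs: A@2 B@1
Step 4: thread B executes B2 (z = z + 2). Shared: x=6 y=2 z=8. PCs: A@2 B@2
Step 5: thread A executes A3 (y = y + 3). Shared: x=6 y=5 z=8. PCs: A@3 B@2
Step 6: thread B executes B3 (z = z * 2). Shared: x=6 y=5 z=16. PCs: A@3 B@3

Answer: x=6 y=5 z=16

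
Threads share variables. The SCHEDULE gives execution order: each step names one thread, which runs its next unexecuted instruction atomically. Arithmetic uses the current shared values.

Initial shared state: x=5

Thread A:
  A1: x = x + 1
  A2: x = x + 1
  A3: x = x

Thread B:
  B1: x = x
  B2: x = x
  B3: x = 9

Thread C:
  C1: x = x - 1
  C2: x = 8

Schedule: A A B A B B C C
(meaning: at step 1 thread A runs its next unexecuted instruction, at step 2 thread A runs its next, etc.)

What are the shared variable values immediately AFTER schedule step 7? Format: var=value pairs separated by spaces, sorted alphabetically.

Step 1: thread A executes A1 (x = x + 1). Shared: x=6. PCs: A@1 B@0 C@0
Step 2: thread A executes A2 (x = x + 1). Shared: x=7. PCs: A@2 B@0 C@0
Step 3: thread B executes B1 (x = x). Shared: x=7. PCs: A@2 B@1 C@0
Step 4: thread A executes A3 (x = x). Shared: x=7. PCs: A@3 B@1 C@0
Step 5: thread B executes B2 (x = x). Shared: x=7. PCs: A@3 B@2 C@0
Step 6: thread B executes B3 (x = 9). Shared: x=9. PCs: A@3 B@3 C@0
Step 7: thread C executes C1 (x = x - 1). Shared: x=8. PCs: A@3 B@3 C@1

Answer: x=8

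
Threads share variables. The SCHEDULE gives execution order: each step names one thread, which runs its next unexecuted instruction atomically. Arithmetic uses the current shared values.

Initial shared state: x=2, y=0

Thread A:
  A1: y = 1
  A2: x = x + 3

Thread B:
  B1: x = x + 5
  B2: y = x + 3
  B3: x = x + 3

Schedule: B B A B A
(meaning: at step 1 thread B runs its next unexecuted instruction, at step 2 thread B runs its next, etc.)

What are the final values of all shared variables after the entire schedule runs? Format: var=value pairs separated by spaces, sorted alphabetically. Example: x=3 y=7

Step 1: thread B executes B1 (x = x + 5). Shared: x=7 y=0. PCs: A@0 B@1
Step 2: thread B executes B2 (y = x + 3). Shared: x=7 y=10. PCs: A@0 B@2
Step 3: thread A executes A1 (y = 1). Shared: x=7 y=1. PCs: A@1 B@2
Step 4: thread B executes B3 (x = x + 3). Shared: x=10 y=1. PCs: A@1 B@3
Step 5: thread A executes A2 (x = x + 3). Shared: x=13 y=1. PCs: A@2 B@3

Answer: x=13 y=1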